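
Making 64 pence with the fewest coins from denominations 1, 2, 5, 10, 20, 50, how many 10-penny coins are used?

Greedy: take as many of the largest coin as possible, then repeat with the remainder.
64 − 1×50→14 − 1×10→4 − 2×2→0
Count of 10: 1

1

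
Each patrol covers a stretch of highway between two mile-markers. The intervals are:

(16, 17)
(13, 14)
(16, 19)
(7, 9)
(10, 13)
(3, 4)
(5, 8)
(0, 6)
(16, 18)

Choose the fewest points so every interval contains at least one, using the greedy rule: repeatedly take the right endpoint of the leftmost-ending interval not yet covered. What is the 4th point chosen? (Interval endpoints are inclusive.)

17

Sorted: [3,4] [0,6] [5,8] [7,9] [10,13] [13,14] [16,17] [16,18] [16,19]
{[3,4],[0,6]} hit by 4; {[5,8],[7,9]} hit by 8; {[10,13],[13,14]} hit by 13; {[16,17],[16,18],[16,19]} hit by 17.
Points: 4, 8, 13, 17 (4 total).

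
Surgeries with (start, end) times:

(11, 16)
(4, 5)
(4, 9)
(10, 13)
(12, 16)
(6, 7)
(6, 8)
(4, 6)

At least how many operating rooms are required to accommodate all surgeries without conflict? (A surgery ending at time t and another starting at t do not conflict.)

3

starts: [4, 4, 4, 6, 6, 10, 11, 12]
ends:   [5, 6, 7, 8, 9, 13, 16, 16]
s4→1 s4→2 s4→3  — peak 3.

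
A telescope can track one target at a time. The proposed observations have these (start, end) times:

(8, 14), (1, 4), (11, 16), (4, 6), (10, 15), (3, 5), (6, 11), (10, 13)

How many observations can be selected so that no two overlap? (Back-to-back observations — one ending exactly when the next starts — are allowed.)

4

Sorted by end: (1,4)  (3,5)  (4,6)  (6,11)  (10,13)  (8,14)  (10,15)  (11,16)
take (1,4); take (4,6); take (6,11); skip (8,14); take (11,16).
Selected 4 observations.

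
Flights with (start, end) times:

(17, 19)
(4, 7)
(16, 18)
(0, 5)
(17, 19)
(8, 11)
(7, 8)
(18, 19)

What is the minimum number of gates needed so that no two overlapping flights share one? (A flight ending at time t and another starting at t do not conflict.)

3

Count concurrent intervals with a sweep; the peak is the room count.
Events (time:±→running): 0:+→1 4:+→2 5:-→1 7:-→0 7:+→1 8:-→0 8:+→1 11:-→0 16:+→1 17:+→2 17:+→3 … peak 3.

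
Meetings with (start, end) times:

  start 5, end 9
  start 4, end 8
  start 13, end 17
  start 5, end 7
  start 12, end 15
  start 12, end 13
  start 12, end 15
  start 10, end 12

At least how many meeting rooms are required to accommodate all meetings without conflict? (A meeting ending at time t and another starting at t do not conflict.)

starts: [4, 5, 5, 10, 12, 12, 12, 13]
ends:   [7, 8, 9, 12, 13, 15, 15, 17]
s4→1 s5→2 s5→3  — peak 3.

3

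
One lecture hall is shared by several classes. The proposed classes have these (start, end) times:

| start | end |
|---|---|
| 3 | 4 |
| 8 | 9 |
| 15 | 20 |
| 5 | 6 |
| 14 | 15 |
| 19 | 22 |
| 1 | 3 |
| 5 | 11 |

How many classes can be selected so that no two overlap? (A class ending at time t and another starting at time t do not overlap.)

6

Sort by end time and greedily take each interval whose start is ≥ the last chosen end.
Sorted by end: (1,3)  (3,4)  (5,6)  (8,9)  (5,11)  (14,15)  (15,20)  (19,22)
take (1,3); take (3,4); take (5,6); take (8,9); take (14,15); take (15,20).
Selected 6 classes.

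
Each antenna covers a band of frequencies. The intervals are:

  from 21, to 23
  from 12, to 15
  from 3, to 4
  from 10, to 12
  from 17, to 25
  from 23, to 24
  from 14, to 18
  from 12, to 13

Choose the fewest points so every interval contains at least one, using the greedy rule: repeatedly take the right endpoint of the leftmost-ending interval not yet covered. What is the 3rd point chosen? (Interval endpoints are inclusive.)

18

Process intervals by earliest right end; each time one isn't hit yet, stab at its right endpoint.
By right end: [3,4]  [10,12]  [12,13]  [12,15]  [14,18]  [21,23]  [23,24]  [17,25]
[3,4] uncovered → point at 4; [10,12] uncovered → point at 12; [14,18] uncovered → point at 18; [21,23] uncovered → point at 23.
Points: 4, 12, 18, 23 (4 total).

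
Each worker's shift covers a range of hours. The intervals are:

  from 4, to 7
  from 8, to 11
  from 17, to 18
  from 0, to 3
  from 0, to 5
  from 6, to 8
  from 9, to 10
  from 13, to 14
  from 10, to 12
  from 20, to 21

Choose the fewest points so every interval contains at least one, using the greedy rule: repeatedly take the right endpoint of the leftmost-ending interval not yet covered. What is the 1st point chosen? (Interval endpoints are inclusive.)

By right end: [0,3]  [0,5]  [4,7]  [6,8]  [9,10]  [8,11]  [10,12]  [13,14]  [17,18]  [20,21]
[0,3] uncovered → point at 3; [4,7] uncovered → point at 7; [9,10] uncovered → point at 10; [13,14] uncovered → point at 14; [17,18] uncovered → point at 18; [20,21] uncovered → point at 21.
Points: 3, 7, 10, 14, 18, 21 (6 total).

3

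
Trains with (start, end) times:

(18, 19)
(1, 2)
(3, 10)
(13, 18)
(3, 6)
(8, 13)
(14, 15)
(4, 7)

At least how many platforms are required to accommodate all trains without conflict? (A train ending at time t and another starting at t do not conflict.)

3

Count concurrent intervals with a sweep; the peak is the room count.
Events (time:±→running): 1:+→1 2:-→0 3:+→1 3:+→2 4:+→3 … peak 3.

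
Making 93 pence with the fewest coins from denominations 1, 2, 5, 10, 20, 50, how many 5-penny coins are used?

0

Use the largest denomination that fits, subtract, and repeat.
93 = 1×50 + 2×20 + 1×2 + 1×1
Count of 5: 0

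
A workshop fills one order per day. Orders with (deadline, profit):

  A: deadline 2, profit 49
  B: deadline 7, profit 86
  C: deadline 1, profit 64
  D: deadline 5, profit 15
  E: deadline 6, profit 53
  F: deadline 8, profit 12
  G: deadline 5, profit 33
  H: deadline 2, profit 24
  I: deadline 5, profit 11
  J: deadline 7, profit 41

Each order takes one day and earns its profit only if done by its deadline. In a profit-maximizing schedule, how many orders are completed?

8

Sort by profit descending; place each in the latest free slot ≤ its deadline.
Profit order: B=86 C=64 E=53 A=49 J=41 G=33 H=24 D=15 F=12 I=11
Assign: B→slot 7, C→slot 1, E→slot 6, A→slot 2, J→slot 5, G→slot 4, H skipped, D→slot 3, F→slot 8, I skipped.
Slots: [1:C] [2:A] [3:D] [4:G] [5:J] [6:E] [7:B] [8:F]
8 of 10 scheduled.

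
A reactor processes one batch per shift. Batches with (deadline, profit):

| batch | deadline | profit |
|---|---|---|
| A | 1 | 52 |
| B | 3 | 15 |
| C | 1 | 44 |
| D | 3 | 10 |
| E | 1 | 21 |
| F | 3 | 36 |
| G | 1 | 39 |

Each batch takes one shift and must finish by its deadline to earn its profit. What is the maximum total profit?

Profit order: A=52 C=44 G=39 F=36 E=21 B=15 D=10
Assign: A→slot 1, C skipped, G skipped, F→slot 3, E skipped, B→slot 2, D skipped.
Slots: [1:A] [2:B] [3:F]
Profit = 52 + 15 + 36 = 103

103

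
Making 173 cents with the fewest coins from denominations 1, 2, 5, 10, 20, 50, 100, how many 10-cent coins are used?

0

Use the largest denomination that fits, subtract, and repeat.
173 − 1×100→73 − 1×50→23 − 1×20→3 − 1×2→1 − 1×1→0
Count of 10: 0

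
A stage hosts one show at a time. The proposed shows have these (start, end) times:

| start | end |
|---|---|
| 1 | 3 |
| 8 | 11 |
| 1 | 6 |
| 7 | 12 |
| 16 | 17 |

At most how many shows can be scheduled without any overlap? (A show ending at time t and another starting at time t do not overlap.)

By end time: (1,3), (1,6), (8,11), (7,12), (16,17).
Pick (1,3); next start ≥ 3 → (8,11); next start ≥ 11 → (16,17).
Selected 3 shows.

3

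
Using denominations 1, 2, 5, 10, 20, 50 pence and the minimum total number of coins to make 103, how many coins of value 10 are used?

0

Use the largest denomination that fits, subtract, and repeat.
103 = 2×50 + 1×2 + 1×1
Count of 10: 0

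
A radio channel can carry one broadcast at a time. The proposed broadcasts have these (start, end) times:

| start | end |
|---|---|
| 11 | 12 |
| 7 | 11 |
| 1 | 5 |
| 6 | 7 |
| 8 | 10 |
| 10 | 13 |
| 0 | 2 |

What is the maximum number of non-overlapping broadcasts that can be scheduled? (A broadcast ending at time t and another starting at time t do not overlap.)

4

Sorted by end: (0,2)  (1,5)  (6,7)  (8,10)  (7,11)  (11,12)  (10,13)
take (0,2); take (6,7); take (8,10); skip (7,11); take (11,12); skip (10,13).
Selected 4 broadcasts.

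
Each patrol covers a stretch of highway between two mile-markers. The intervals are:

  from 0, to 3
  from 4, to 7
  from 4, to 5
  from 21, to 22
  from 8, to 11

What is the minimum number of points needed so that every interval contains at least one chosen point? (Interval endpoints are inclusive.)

By right end: [0,3]  [4,5]  [4,7]  [8,11]  [21,22]
[0,3] uncovered → point at 3; [4,5] uncovered → point at 5; [8,11] uncovered → point at 11; [21,22] uncovered → point at 22.
Points: 3, 5, 11, 22 (4 total).

4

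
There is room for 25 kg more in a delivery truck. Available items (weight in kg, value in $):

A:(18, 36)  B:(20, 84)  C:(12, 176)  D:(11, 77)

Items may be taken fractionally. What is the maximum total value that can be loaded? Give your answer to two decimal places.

Greedy by value/weight ratio, highest first.
Order: C (176/12=14.67) > D (77/11=7.00) > B (84/20=4.20) > A (36/18=2.00)
Fill: take C (12 @ 176) → take D (11 @ 77) → take 2/20 of B → 8.40; 25/25 used.
Total value = 261.40

261.40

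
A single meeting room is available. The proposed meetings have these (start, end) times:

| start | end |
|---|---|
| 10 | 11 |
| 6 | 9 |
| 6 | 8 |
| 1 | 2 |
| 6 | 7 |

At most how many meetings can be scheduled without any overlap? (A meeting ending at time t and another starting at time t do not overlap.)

3

By end time: (1,2), (6,7), (6,8), (6,9), (10,11).
Pick (1,2); next start ≥ 2 → (6,7); next start ≥ 7 → (10,11).
Selected 3 meetings.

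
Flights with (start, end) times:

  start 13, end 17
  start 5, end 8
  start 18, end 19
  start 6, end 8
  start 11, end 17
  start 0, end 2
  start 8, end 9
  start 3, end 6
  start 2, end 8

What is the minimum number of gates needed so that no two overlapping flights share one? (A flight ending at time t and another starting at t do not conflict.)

The answer is the maximum number of intervals overlapping at any instant.
Events (time:±→running): 0:+→1 2:-→0 2:+→1 3:+→2 5:+→3 … peak 3.

3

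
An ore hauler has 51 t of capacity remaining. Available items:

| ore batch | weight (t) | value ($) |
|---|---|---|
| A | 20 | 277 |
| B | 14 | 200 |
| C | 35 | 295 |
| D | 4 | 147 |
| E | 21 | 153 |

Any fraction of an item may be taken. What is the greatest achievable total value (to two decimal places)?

Ratios (sorted): D 36.75, B 14.29, A 13.85, C 8.43, E 7.29
take D (4 @ 147); take B (14 @ 200); take A (20 @ 277); take 13/35 of C → 109.57. Capacity used 51/51.
Total value = 733.57

733.57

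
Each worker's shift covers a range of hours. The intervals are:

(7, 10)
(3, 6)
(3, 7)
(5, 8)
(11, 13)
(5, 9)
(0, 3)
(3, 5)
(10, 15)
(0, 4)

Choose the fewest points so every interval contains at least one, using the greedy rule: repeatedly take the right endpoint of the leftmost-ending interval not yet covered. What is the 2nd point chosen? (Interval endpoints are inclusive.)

8

Process intervals by earliest right end; each time one isn't hit yet, stab at its right endpoint.
Sorted: [0,3] [0,4] [3,5] [3,6] [3,7] [5,8] [5,9] [7,10] [11,13] [10,15]
{[0,3],[0,4],[3,5],[3,6],[3,7]} hit by 3; {[5,8],[5,9],[7,10]} hit by 8; {[11,13],[10,15]} hit by 13.
Points: 3, 8, 13 (3 total).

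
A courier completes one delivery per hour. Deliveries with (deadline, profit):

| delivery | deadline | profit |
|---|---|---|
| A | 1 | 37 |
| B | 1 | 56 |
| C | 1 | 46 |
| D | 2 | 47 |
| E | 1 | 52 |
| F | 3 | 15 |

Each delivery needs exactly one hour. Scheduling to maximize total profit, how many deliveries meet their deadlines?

3

By profit: B(d1,56), E(d1,52), D(d2,47), C(d1,46), A(d1,37), F(d3,15)
B→slot 1; E skipped; D→slot 2; C skipped; A skipped; F→slot 3.
3 of 6 scheduled.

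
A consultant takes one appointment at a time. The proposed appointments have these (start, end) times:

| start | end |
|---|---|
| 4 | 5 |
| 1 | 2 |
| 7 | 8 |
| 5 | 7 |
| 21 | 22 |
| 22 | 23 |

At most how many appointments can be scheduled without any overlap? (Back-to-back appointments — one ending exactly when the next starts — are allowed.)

6

By end time: (1,2), (4,5), (5,7), (7,8), (21,22), (22,23).
Pick (1,2); next start ≥ 2 → (4,5); next start ≥ 5 → (5,7); next start ≥ 7 → (7,8); next start ≥ 8 → (21,22); next start ≥ 22 → (22,23).
Selected 6 appointments.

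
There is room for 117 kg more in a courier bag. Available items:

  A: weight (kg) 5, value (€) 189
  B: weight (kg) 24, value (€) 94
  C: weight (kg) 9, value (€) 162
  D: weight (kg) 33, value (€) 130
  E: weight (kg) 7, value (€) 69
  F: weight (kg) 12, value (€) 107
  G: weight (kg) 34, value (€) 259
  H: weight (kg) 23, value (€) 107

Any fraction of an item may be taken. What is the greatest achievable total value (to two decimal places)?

999.36

Sort by value per unit weight and fill in that order.
Order: A (189/5=37.80) > C (162/9=18.00) > E (69/7=9.86) > F (107/12=8.92) > G (259/34=7.62) > H (107/23=4.65) > D (130/33=3.94) > B (94/24=3.92)
Fill: take A (5 @ 189) → take C (9 @ 162) → take E (7 @ 69) → take F (12 @ 107) → take G (34 @ 259) → take H (23 @ 107) → take 27/33 of D → 106.36; 117/117 used.
Total value = 999.36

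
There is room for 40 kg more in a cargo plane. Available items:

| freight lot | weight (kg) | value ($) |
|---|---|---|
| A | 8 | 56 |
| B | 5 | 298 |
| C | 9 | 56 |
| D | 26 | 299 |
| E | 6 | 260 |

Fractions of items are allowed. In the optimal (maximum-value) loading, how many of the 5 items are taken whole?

Ratios (sorted): B 59.60, E 43.33, D 11.50, A 7.00, C 6.22
take B (5 @ 298); take E (6 @ 260); take D (26 @ 299); take 3/8 of A → 21.00. Capacity used 40/40.
3 item(s) taken whole; one partial (take 3/8 of A).

3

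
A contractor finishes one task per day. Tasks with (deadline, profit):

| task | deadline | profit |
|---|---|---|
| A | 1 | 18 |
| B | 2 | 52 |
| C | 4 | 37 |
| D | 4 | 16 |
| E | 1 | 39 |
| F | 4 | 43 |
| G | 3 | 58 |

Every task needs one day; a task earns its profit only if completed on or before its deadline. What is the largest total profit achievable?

Take jobs in profit order; each goes to the latest open slot no later than its deadline.
By profit: G(d3,58), B(d2,52), F(d4,43), E(d1,39), C(d4,37), A(d1,18), D(d4,16)
G→slot 3; B→slot 2; F→slot 4; E→slot 1; C skipped; A skipped; D skipped.
Profit = 39 + 52 + 58 + 43 = 192

192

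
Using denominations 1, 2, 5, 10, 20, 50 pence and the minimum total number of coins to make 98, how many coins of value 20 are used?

Greedy: take as many of the largest coin as possible, then repeat with the remainder.
98 = 1×50 + 2×20 + 1×5 + 1×2 + 1×1
Count of 20: 2

2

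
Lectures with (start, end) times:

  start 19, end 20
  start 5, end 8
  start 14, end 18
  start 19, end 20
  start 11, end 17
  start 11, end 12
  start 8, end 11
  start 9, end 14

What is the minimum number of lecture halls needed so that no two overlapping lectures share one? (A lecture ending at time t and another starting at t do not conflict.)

3

Count concurrent intervals with a sweep; the peak is the room count.
starts: [5, 8, 9, 11, 11, 14, 19, 19]
ends:   [8, 11, 12, 14, 17, 18, 20, 20]
s5→1 e8→0 s8→1 s9→2 e11→1 s11→2 s11→3  — peak 3.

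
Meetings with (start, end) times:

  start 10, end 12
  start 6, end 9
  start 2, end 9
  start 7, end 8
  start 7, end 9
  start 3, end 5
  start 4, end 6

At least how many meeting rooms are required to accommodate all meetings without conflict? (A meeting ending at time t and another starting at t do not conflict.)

4

The answer is the maximum number of intervals overlapping at any instant.
starts: [2, 3, 4, 6, 7, 7, 10]
ends:   [5, 6, 8, 9, 9, 9, 12]
s2→1 s3→2 s4→3 e5→2 e6→1 s6→2 s7→3 s7→4  — peak 4.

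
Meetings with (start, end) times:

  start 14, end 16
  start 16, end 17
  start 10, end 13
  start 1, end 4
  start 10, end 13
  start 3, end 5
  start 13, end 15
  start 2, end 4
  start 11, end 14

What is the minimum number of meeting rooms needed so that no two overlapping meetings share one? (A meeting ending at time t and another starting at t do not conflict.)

The answer is the maximum number of intervals overlapping at any instant.
Events (time:±→running): 1:+→1 2:+→2 3:+→3 … peak 3.

3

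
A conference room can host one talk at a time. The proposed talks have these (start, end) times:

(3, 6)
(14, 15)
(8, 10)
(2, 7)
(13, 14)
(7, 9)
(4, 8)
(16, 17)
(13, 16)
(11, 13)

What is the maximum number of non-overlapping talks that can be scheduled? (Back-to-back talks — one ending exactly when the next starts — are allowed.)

6

Order by finish time; keep every interval that doesn't clash with the previous kept one.
Sorted by end: (3,6)  (2,7)  (4,8)  (7,9)  (8,10)  (11,13)  (13,14)  (14,15)  (13,16)  (16,17)
take (3,6); take (7,9); skip (8,10); take (11,13); take (13,14); take (14,15); take (16,17).
Selected 6 talks.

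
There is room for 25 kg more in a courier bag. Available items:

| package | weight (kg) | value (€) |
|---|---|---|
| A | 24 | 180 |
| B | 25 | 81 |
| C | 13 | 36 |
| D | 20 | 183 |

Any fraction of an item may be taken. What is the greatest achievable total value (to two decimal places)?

220.50

Order: D (183/20=9.15) > A (180/24=7.50) > B (81/25=3.24) > C (36/13=2.77)
Fill: take D (20 @ 183) → take 5/24 of A → 37.50; 25/25 used.
Total value = 220.50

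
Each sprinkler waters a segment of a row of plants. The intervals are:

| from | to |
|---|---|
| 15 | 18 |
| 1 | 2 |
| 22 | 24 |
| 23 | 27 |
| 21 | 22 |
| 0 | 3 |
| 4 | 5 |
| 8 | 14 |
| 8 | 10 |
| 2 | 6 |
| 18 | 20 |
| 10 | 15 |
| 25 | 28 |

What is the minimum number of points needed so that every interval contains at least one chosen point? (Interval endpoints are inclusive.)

Process intervals by earliest right end; each time one isn't hit yet, stab at its right endpoint.
Sorted: [1,2] [0,3] [4,5] [2,6] [8,10] [8,14] [10,15] [15,18] [18,20] [21,22] [22,24] [23,27] [25,28]
{[1,2],[0,3]} hit by 2; {[4,5],[2,6]} hit by 5; {[8,10],[8,14],[10,15]} hit by 10; {[15,18],[18,20]} hit by 18; {[21,22],[22,24]} hit by 22; {[23,27],[25,28]} hit by 27.
Points: 2, 5, 10, 18, 22, 27 (6 total).

6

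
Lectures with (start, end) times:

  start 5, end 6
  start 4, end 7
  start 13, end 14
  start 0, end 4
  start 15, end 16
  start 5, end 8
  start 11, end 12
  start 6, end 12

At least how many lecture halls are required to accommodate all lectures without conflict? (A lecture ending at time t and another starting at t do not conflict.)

3

Events (time:±→running): 0:+→1 4:-→0 4:+→1 5:+→2 5:+→3 … peak 3.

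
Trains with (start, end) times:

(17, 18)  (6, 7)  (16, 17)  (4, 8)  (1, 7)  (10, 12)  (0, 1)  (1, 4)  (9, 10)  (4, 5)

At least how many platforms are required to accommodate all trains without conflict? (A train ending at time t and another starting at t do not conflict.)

starts: [0, 1, 1, 4, 4, 6, 9, 10, 16, 17]
ends:   [1, 4, 5, 7, 7, 8, 10, 12, 17, 18]
s0→1 e1→0 s1→1 s1→2 e4→1 s4→2 s4→3  — peak 3.

3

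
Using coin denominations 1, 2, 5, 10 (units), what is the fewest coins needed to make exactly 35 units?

4

35 = 3×10 + 1×5
Total coins = 3 + 1 = 4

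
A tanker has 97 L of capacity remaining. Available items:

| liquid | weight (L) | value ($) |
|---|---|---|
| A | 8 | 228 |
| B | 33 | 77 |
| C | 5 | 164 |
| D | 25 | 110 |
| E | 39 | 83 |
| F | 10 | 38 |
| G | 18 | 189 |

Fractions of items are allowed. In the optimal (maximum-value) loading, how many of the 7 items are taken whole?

Greedy by value/weight ratio, highest first.
Order: C (164/5=32.80) > A (228/8=28.50) > G (189/18=10.50) > D (110/25=4.40) > F (38/10=3.80) > B (77/33=2.33) > E (83/39=2.13)
Fill: take C (5 @ 164) → take A (8 @ 228) → take G (18 @ 189) → take D (25 @ 110) → take F (10 @ 38) → take 31/33 of B → 72.33; 97/97 used.
5 item(s) taken whole; one partial (take 31/33 of B).

5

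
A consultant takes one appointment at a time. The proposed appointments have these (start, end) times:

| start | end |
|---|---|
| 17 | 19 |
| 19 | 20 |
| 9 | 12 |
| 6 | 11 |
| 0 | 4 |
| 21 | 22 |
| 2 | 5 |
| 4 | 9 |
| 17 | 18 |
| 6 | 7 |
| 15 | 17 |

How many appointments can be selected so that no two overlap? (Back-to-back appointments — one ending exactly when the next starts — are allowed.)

7

Sort by end time and greedily take each interval whose start is ≥ the last chosen end.
Sorted by end: (0,4)  (2,5)  (6,7)  (4,9)  (6,11)  (9,12)  (15,17)  (17,18)  (17,19)  (19,20)  (21,22)
take (0,4); skip (2,5); take (6,7); skip (6,11); take (9,12); take (15,17); take (17,18); take (19,20); take (21,22).
Selected 7 appointments.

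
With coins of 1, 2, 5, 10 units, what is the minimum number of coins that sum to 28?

28 = 2×10 + 1×5 + 1×2 + 1×1
Total coins = 2 + 1 + 1 + 1 = 5

5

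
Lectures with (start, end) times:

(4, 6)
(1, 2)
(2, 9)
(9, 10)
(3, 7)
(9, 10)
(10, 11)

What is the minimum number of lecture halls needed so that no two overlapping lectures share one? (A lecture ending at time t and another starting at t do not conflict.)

Events (time:±→running): 1:+→1 2:-→0 2:+→1 3:+→2 4:+→3 … peak 3.

3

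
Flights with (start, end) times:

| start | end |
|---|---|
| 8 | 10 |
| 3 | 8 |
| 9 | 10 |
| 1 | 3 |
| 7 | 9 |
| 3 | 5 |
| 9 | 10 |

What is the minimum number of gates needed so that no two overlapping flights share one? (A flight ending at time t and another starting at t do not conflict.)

3

The answer is the maximum number of intervals overlapping at any instant.
Events (time:±→running): 1:+→1 3:-→0 3:+→1 3:+→2 5:-→1 7:+→2 8:-→1 8:+→2 9:-→1 9:+→2 9:+→3 … peak 3.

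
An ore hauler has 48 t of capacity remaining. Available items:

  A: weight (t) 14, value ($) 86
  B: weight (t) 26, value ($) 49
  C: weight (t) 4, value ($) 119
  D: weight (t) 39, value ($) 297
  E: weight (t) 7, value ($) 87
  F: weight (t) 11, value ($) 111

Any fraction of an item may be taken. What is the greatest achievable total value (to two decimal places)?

Greedy by value/weight ratio, highest first.
Order: C (119/4=29.75) > E (87/7=12.43) > F (111/11=10.09) > D (297/39=7.62) > A (86/14=6.14) > B (49/26=1.88)
Fill: take C (4 @ 119) → take E (7 @ 87) → take F (11 @ 111) → take 26/39 of D → 198.00; 48/48 used.
Total value = 515.00

515.00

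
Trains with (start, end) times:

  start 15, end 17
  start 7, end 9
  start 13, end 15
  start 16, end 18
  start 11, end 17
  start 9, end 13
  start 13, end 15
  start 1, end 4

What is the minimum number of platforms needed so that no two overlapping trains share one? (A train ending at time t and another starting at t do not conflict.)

Count concurrent intervals with a sweep; the peak is the room count.
starts: [1, 7, 9, 11, 13, 13, 15, 16]
ends:   [4, 9, 13, 15, 15, 17, 17, 18]
s1→1 e4→0 s7→1 e9→0 s9→1 s11→2 e13→1 s13→2 s13→3  — peak 3.

3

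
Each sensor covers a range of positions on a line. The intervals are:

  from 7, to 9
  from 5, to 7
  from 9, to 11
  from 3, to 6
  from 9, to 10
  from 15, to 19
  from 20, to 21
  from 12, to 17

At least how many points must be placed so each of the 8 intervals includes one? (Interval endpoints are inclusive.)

Sort by right endpoint; whenever an interval is uncovered, place a point at its right end.
By right end: [3,6]  [5,7]  [7,9]  [9,10]  [9,11]  [12,17]  [15,19]  [20,21]
[3,6] uncovered → point at 6; [7,9] uncovered → point at 9; [12,17] uncovered → point at 17; [20,21] uncovered → point at 21.
Points: 6, 9, 17, 21 (4 total).

4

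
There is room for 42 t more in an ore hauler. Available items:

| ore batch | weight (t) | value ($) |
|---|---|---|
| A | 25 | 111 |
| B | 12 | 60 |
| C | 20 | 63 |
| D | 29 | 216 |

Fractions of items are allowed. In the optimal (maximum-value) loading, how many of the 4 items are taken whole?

Order: D (216/29=7.45) > B (60/12=5.00) > A (111/25=4.44) > C (63/20=3.15)
Fill: take D (29 @ 216) → take B (12 @ 60) → take 1/25 of A → 4.44; 42/42 used.
2 item(s) taken whole; one partial (take 1/25 of A).

2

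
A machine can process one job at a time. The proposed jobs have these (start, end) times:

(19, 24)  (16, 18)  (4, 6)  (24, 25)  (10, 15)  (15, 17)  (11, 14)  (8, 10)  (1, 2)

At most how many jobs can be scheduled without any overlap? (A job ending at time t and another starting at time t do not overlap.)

7

Greedy by earliest finish: after sorting by end time, pick each interval compatible with the last pick.
Sorted by end: (1,2)  (4,6)  (8,10)  (11,14)  (10,15)  (15,17)  (16,18)  (19,24)  (24,25)
take (1,2); take (4,6); take (8,10); take (11,14); skip (10,15); take (15,17); take (19,24); take (24,25).
Selected 7 jobs.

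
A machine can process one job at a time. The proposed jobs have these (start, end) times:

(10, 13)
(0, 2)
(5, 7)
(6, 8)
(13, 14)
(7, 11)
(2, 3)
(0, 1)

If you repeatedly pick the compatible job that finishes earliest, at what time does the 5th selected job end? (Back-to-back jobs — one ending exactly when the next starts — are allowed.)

Sorted by end: (0,1)  (0,2)  (2,3)  (5,7)  (6,8)  (7,11)  (10,13)  (13,14)
take (0,1); take (2,3); take (5,7); take (7,11); skip (10,13); take (13,14).
Selected: (0,1) (2,3) (5,7) (7,11) (13,14)

14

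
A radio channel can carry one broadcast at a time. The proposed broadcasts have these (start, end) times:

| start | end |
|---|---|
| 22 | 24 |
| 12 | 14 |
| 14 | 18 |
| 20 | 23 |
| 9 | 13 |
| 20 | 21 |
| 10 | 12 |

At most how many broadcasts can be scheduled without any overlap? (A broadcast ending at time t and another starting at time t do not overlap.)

5

Sorted by end: (10,12)  (9,13)  (12,14)  (14,18)  (20,21)  (20,23)  (22,24)
take (10,12); take (12,14); take (14,18); take (20,21); take (22,24).
Selected 5 broadcasts.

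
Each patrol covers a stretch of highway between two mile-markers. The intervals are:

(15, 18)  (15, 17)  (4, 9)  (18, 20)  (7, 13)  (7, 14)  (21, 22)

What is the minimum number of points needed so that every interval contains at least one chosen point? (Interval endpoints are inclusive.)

4

Process intervals by earliest right end; each time one isn't hit yet, stab at its right endpoint.
By right end: [4,9]  [7,13]  [7,14]  [15,17]  [15,18]  [18,20]  [21,22]
[4,9] uncovered → point at 9; [15,17] uncovered → point at 17; [18,20] uncovered → point at 20; [21,22] uncovered → point at 22.
Points: 9, 17, 20, 22 (4 total).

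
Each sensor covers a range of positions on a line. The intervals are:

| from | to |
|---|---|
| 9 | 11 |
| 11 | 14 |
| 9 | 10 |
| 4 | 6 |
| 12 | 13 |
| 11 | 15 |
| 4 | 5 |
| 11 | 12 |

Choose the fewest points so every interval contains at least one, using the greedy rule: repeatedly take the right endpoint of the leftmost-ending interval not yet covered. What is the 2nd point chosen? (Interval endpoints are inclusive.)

10

Sorted: [4,5] [4,6] [9,10] [9,11] [11,12] [12,13] [11,14] [11,15]
{[4,5],[4,6]} hit by 5; {[9,10],[9,11]} hit by 10; {[11,12],[12,13],[11,14],[11,15]} hit by 12.
Points: 5, 10, 12 (3 total).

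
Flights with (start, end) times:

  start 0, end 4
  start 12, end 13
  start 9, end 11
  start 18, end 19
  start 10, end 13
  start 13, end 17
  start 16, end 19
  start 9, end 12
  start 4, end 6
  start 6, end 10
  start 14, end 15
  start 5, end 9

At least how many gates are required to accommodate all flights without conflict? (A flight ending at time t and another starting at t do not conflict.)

3

Count concurrent intervals with a sweep; the peak is the room count.
starts: [0, 4, 5, 6, 9, 9, 10, 12, 13, 14, 16, 18]
ends:   [4, 6, 9, 10, 11, 12, 13, 13, 15, 17, 19, 19]
s0→1 e4→0 s4→1 s5→2 e6→1 s6→2 e9→1 s9→2 s9→3  — peak 3.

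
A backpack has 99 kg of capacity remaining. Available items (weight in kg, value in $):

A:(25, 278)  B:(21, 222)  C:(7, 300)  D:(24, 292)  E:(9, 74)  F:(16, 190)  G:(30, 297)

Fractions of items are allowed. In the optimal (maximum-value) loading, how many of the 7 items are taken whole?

5

Greedy by value/weight ratio, highest first.
Order: C (300/7=42.86) > D (292/24=12.17) > F (190/16=11.88) > A (278/25=11.12) > B (222/21=10.57) > G (297/30=9.90) > E (74/9=8.22)
Fill: take C (7 @ 300) → take D (24 @ 292) → take F (16 @ 190) → take A (25 @ 278) → take B (21 @ 222) → take 6/30 of G → 59.40; 99/99 used.
5 item(s) taken whole; one partial (take 6/30 of G).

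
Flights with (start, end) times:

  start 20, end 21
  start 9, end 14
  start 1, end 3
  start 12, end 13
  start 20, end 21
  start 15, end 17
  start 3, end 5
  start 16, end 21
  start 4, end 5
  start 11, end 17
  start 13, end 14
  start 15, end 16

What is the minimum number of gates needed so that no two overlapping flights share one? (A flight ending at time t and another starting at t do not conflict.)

The answer is the maximum number of intervals overlapping at any instant.
starts: [1, 3, 4, 9, 11, 12, 13, 15, 15, 16, 20, 20]
ends:   [3, 5, 5, 13, 14, 14, 16, 17, 17, 21, 21, 21]
s1→1 e3→0 s3→1 s4→2 e5→1 e5→0 s9→1 s11→2 s12→3  — peak 3.

3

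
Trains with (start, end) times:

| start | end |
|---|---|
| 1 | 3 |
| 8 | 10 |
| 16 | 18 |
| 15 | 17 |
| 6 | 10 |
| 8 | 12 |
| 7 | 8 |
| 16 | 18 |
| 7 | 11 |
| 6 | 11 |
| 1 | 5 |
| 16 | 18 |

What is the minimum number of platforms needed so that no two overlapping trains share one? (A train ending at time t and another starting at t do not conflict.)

5

starts: [1, 1, 6, 6, 7, 7, 8, 8, 15, 16, 16, 16]
ends:   [3, 5, 8, 10, 10, 11, 11, 12, 17, 18, 18, 18]
s1→1 s1→2 e3→1 e5→0 s6→1 s6→2 s7→3 s7→4 e8→3 s8→4 s8→5  — peak 5.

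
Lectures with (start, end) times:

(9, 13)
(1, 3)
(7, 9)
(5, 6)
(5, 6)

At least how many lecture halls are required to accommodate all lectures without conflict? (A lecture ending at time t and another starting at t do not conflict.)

2

The answer is the maximum number of intervals overlapping at any instant.
Events (time:±→running): 1:+→1 3:-→0 5:+→1 5:+→2 … peak 2.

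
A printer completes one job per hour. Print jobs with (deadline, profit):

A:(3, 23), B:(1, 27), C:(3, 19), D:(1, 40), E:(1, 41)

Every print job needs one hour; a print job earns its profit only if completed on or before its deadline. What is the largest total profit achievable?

Sort by profit descending; place each in the latest free slot ≤ its deadline.
By profit: E(d1,41), D(d1,40), B(d1,27), A(d3,23), C(d3,19)
E→slot 1; D skipped; B skipped; A→slot 3; C→slot 2.
Profit = 41 + 19 + 23 = 83

83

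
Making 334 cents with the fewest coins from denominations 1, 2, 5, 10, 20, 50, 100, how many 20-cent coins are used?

1

Greedy: take as many of the largest coin as possible, then repeat with the remainder.
334 = 3×100 + 1×20 + 1×10 + 2×2
Count of 20: 1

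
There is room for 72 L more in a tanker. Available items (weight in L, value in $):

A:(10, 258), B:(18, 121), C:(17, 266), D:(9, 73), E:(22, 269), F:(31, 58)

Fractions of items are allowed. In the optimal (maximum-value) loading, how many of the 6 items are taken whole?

Ratios (sorted): A 25.80, C 15.65, E 12.23, D 8.11, B 6.72, F 1.87
take A (10 @ 258); take C (17 @ 266); take E (22 @ 269); take D (9 @ 73); take 14/18 of B → 94.11. Capacity used 72/72.
4 item(s) taken whole; one partial (take 14/18 of B).

4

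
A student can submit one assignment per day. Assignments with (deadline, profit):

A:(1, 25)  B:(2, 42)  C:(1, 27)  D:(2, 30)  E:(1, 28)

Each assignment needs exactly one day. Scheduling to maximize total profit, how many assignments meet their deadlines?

2

Take jobs in profit order; each goes to the latest open slot no later than its deadline.
Profit order: B=42 D=30 E=28 C=27 A=25
Assign: B→slot 2, D→slot 1, E skipped, C skipped, A skipped.
Slots: [1:D] [2:B]
2 of 5 scheduled.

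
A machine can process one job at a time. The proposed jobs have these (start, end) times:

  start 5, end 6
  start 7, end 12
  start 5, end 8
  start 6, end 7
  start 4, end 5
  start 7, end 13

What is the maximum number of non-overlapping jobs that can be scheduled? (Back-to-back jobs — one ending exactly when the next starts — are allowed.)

4

Sort by end time and greedily take each interval whose start is ≥ the last chosen end.
By end time: (4,5), (5,6), (6,7), (5,8), (7,12), (7,13).
Pick (4,5); next start ≥ 5 → (5,6); next start ≥ 6 → (6,7); next start ≥ 7 → (7,12).
Selected 4 jobs.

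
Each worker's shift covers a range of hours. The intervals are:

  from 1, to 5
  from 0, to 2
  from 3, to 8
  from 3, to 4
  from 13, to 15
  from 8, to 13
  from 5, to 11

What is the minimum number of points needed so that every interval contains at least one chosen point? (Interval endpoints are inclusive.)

Sorted: [0,2] [3,4] [1,5] [3,8] [5,11] [8,13] [13,15]
{[0,2]} hit by 2; {[3,4],[1,5],[3,8]} hit by 4; {[5,11],[8,13]} hit by 11; {[13,15]} hit by 15.
Points: 2, 4, 11, 15 (4 total).

4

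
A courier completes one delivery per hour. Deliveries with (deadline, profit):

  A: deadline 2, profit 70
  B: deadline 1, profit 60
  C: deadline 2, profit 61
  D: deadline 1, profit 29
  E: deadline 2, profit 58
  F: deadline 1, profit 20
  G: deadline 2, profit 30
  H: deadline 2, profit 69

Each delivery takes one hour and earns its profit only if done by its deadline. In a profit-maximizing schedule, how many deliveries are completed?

2

Take jobs in profit order; each goes to the latest open slot no later than its deadline.
By profit: A(d2,70), H(d2,69), C(d2,61), B(d1,60), E(d2,58), G(d2,30), D(d1,29), F(d1,20)
A→slot 2; H→slot 1; C skipped; B skipped; E skipped; G skipped; D skipped; F skipped.
2 of 8 scheduled.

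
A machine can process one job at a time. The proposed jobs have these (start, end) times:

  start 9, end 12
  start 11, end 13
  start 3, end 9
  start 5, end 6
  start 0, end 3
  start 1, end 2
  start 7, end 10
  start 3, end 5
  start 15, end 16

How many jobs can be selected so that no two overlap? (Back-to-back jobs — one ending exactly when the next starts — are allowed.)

Order by finish time; keep every interval that doesn't clash with the previous kept one.
Sorted by end: (1,2)  (0,3)  (3,5)  (5,6)  (3,9)  (7,10)  (9,12)  (11,13)  (15,16)
take (1,2); take (3,5); take (5,6); skip (3,9); take (7,10); take (11,13); take (15,16).
Selected 6 jobs.

6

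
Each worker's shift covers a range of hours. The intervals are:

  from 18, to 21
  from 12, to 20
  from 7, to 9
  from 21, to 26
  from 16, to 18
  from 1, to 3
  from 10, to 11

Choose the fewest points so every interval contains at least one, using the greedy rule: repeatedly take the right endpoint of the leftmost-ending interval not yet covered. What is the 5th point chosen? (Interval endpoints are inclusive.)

26

Sort by right endpoint; whenever an interval is uncovered, place a point at its right end.
Sorted: [1,3] [7,9] [10,11] [16,18] [12,20] [18,21] [21,26]
{[1,3]} hit by 3; {[7,9]} hit by 9; {[10,11]} hit by 11; {[16,18],[12,20],[18,21]} hit by 18; {[21,26]} hit by 26.
Points: 3, 9, 11, 18, 26 (5 total).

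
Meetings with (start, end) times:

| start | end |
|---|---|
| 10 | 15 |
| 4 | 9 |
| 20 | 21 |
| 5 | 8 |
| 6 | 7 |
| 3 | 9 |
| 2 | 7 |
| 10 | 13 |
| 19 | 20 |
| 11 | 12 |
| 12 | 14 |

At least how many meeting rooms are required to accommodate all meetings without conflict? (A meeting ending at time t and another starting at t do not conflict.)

Count concurrent intervals with a sweep; the peak is the room count.
starts: [2, 3, 4, 5, 6, 10, 10, 11, 12, 19, 20]
ends:   [7, 7, 8, 9, 9, 12, 13, 14, 15, 20, 21]
s2→1 s3→2 s4→3 s5→4 s6→5  — peak 5.

5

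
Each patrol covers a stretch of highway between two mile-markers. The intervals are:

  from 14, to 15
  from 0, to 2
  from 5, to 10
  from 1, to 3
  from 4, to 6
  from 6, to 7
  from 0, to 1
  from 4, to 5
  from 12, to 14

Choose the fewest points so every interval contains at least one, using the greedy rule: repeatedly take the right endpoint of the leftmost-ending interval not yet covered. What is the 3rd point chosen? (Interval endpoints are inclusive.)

7

Sort by right endpoint; whenever an interval is uncovered, place a point at its right end.
By right end: [0,1]  [0,2]  [1,3]  [4,5]  [4,6]  [6,7]  [5,10]  [12,14]  [14,15]
[0,1] uncovered → point at 1; [4,5] uncovered → point at 5; [6,7] uncovered → point at 7; [12,14] uncovered → point at 14.
Points: 1, 5, 7, 14 (4 total).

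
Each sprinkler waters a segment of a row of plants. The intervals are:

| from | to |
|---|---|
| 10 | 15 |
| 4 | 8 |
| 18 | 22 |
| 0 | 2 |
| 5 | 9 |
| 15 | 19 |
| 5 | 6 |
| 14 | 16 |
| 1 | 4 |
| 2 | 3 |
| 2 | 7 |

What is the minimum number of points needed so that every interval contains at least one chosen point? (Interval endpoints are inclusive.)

4

Process intervals by earliest right end; each time one isn't hit yet, stab at its right endpoint.
By right end: [0,2]  [2,3]  [1,4]  [5,6]  [2,7]  [4,8]  [5,9]  [10,15]  [14,16]  [15,19]  [18,22]
[0,2] uncovered → point at 2; [5,6] uncovered → point at 6; [10,15] uncovered → point at 15; [18,22] uncovered → point at 22.
Points: 2, 6, 15, 22 (4 total).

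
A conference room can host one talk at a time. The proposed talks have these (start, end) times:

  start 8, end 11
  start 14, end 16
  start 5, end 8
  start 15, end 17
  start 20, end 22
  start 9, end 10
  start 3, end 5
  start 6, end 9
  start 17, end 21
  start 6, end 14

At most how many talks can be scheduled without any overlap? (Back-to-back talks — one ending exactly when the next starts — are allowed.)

Greedy by earliest finish: after sorting by end time, pick each interval compatible with the last pick.
Sorted by end: (3,5)  (5,8)  (6,9)  (9,10)  (8,11)  (6,14)  (14,16)  (15,17)  (17,21)  (20,22)
take (3,5); take (5,8); take (9,10); skip (6,14); take (14,16); take (17,21); skip (20,22).
Selected 5 talks.

5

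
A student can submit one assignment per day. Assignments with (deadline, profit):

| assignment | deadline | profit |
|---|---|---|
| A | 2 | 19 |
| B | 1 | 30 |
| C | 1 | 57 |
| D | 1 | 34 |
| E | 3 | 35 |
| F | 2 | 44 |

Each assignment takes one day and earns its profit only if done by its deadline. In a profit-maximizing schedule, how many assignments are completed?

3

Sort by profit descending; place each in the latest free slot ≤ its deadline.
By profit: C(d1,57), F(d2,44), E(d3,35), D(d1,34), B(d1,30), A(d2,19)
C→slot 1; F→slot 2; E→slot 3; D skipped; B skipped; A skipped.
3 of 6 scheduled.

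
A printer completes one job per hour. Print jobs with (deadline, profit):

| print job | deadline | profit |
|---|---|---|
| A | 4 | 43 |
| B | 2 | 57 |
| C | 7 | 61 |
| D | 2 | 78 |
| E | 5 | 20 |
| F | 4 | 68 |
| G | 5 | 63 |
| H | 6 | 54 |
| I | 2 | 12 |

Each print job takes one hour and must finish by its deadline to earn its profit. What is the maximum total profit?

Sort by profit descending; place each in the latest free slot ≤ its deadline.
Profit order: D=78 F=68 G=63 C=61 B=57 H=54 A=43 E=20 I=12
Assign: D→slot 2, F→slot 4, G→slot 5, C→slot 7, B→slot 1, H→slot 6, A→slot 3, E skipped, I skipped.
Slots: [1:B] [2:D] [3:A] [4:F] [5:G] [6:H] [7:C]
Profit = 57 + 78 + 43 + 68 + 63 + 54 + 61 = 424

424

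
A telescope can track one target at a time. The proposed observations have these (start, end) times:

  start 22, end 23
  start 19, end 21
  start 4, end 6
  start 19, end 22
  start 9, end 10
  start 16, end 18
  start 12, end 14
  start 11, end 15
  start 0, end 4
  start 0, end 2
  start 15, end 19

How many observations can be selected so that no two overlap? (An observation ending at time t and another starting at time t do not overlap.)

7

Greedy by earliest finish: after sorting by end time, pick each interval compatible with the last pick.
Sorted by end: (0,2)  (0,4)  (4,6)  (9,10)  (12,14)  (11,15)  (16,18)  (15,19)  (19,21)  (19,22)  (22,23)
take (0,2); skip (0,4); take (4,6); take (9,10); take (12,14); skip (11,15); take (16,18); take (19,21); take (22,23).
Selected 7 observations.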